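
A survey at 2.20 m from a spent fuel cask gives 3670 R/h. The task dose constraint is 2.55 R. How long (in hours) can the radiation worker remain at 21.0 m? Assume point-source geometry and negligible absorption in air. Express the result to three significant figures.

0.0633 h

Using I₁d₁² = I₂d₂², rate at 21.0 m:
3670 × (2.20/21.0)² = 3670 × 0.01098 = 40.30 R/h.
Stay time = 2.55 R ÷ 40.30 R/h = 0.06328 h.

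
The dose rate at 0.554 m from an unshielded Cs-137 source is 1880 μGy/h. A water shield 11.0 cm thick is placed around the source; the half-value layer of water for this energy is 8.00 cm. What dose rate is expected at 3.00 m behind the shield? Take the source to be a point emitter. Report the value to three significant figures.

24.7 μGy/h

Distance alone: (0.554/3.00)² = 0.03410, so 1880 × 0.03410 = 64.11 μGy/h.
Shield: 11.0/8.00 = 1.375 half-value layers → attenuation 2^(−1.375) = 0.3856.
Combined: 64.11 × 0.3856 = 24.72 μGy/h.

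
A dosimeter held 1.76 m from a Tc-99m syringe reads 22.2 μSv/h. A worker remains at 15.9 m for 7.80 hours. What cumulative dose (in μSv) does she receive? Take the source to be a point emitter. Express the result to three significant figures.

2.12 μSv

Using I₁d₁² = I₂d₂², rate at 15.9 m:
22.2 × (1.76/15.9)² = 22.2 × 0.01225 = 0.2720 μSv/h.
Dose = rate × time = 0.2720 μSv/h × 7.800 h = 2.122 μSv.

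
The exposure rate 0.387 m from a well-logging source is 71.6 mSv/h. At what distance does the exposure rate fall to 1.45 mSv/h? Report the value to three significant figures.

2.72 m

Using I₁d₁² = I₂d₂², d₂ = d₁·√(I₁/I₂).
I₁/I₂ = 71.6/1.45 = 49.38, so d₂ = 0.387 × √49.38 = 2.719 m.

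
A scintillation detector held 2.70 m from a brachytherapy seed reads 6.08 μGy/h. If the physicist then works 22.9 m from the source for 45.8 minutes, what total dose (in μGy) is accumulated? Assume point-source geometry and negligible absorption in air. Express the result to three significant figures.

By the inverse-square law, rate at 22.9 m:
(2.70/22.9)² = 0.01390, so 6.08 × 0.01390 = 0.08451 μGy/h.
Dose = rate × time = 0.08451 μGy/h × 0.7633 h = 0.06451 μGy.

0.0645 μGy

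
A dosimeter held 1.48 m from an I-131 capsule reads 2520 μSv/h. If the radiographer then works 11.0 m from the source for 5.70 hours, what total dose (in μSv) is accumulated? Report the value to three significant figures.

Intensity scales as (d₁/d₂)², so rate at 11.0 m:
(1.48/11.0)² = 0.01810, so 2520 × 0.01810 = 45.61 μSv/h.
Dose = rate × time = 45.61 μSv/h × 5.700 h = 260.0 μSv.

260 μSv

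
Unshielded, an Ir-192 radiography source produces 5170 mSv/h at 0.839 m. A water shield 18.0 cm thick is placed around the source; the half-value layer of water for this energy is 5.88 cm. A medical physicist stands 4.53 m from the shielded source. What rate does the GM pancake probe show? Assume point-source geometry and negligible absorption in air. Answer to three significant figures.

Distance alone: 5170 × (0.839/4.53)² = 5170 × 0.03430 = 177.3 mSv/h.
Shield: 18.0/5.88 = 3.061 half-value layers → attenuation 2^(−3.061) = 0.1198.
Combined: 177.3 × 0.1198 = 21.24 mSv/h.

21.2 mSv/h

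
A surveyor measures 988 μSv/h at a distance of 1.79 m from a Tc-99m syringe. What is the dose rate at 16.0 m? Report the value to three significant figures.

Since intensity falls as 1/r², the rate at 16.0 m is
(1.79/16.0)² = 0.01252, so 988 × 0.01252 = 12.37 μSv/h.

12.4 μSv/h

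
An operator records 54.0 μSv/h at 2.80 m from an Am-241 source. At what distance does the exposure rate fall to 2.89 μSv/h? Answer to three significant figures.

12.1 m

Intensity scales as (d₁/d₂)², so d₂ = d₁·√(I₁/I₂).
I₁/I₂ = 54.0/2.89 = 18.69, so d₂ = 2.80 × √18.69 = 12.10 m.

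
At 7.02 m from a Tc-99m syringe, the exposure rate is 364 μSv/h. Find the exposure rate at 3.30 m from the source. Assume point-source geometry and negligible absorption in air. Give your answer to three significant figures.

Using I₁d₁² = I₂d₂², the rate at 3.30 m is
364 × (7.02/3.30)² = 364 × 4.525 = 1647 μSv/h.

1650 μSv/h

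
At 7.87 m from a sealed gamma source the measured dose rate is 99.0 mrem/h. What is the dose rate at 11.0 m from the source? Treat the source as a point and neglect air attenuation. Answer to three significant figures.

50.7 mrem/h

By the inverse-square law, scaling from 7.87 m to 11.0 m:
99.0 × (7.87/11.0)² = 99.0 × 0.5119 = 50.68 mrem/h.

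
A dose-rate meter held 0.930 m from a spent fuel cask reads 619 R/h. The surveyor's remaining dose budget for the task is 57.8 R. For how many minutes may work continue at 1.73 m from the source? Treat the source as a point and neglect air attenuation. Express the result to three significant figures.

19.4 min

By the inverse-square law, rate at 1.73 m:
619 × (0.930/1.73)² = 619 × 0.2890 = 178.9 R/h.
Stay time = 57.8 R ÷ 178.9 R/h = 0.3231 h = 19.39 min.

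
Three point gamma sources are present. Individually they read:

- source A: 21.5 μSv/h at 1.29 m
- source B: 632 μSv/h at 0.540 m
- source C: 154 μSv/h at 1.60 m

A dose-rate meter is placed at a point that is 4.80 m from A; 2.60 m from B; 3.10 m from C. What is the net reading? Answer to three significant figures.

69.8 μSv/h

By superposition, sum each source's inverse-square contribution:
A: 21.5 × (1.29/4.80)² = 1.553 μSv/h
B: 632 × (0.540/2.60)² = 27.26 μSv/h
C: 154 × (1.60/3.10)² = 41.02 μSv/h
Total = 1.553 + 27.26 + 41.02 = 69.83 μSv/h.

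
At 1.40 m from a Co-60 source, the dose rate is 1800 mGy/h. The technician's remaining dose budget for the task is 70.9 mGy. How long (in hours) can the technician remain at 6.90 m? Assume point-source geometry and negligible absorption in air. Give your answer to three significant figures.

0.957 h

Applying the 1/r² law, rate at 6.90 m:
1800 × (1.40/6.90)² = 1800 × 0.04117 = 74.11 mGy/h.
Stay time = 70.9 mGy ÷ 74.11 mGy/h = 0.9567 h.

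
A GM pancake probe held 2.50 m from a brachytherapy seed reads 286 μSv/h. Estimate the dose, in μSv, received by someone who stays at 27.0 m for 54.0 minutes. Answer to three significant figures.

Intensity scales as (d₁/d₂)², so rate at 27.0 m:
(2.50/27.0)² = 0.008573, so 286 × 0.008573 = 2.452 μSv/h.
Dose = rate × time = 2.452 μSv/h × 0.9000 h = 2.207 μSv.

2.21 μSv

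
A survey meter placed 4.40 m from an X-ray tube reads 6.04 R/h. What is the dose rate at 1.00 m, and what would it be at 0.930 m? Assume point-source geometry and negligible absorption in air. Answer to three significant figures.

117 R/h; 135 R/h

Using I₁d₁² = I₂d₂²,
At 1.00 m: 6.04 × (4.40/1.00)² = 6.04 × 19.36 = 116.9 R/h
At 0.930 m: 116.9 × (1.00/0.930)² = 116.9 × 1.156 = 135.1 R/h.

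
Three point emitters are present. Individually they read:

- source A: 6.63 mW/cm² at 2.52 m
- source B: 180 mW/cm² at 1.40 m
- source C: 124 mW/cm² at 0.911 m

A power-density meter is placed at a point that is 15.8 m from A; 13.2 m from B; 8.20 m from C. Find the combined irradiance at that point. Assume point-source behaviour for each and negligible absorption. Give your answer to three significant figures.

3.72 mW/cm²

Each source contributes Iᵢ·(dᵢ/rᵢ)²; contributions add.
A: 6.63 × (2.52/15.8)² = 0.1687 mW/cm²
B: 180 × (1.40/13.2)² = 2.025 mW/cm²
C: 124 × (0.911/8.20)² = 1.530 mW/cm²
Total = 0.1687 + 2.025 + 1.530 = 3.724 mW/cm².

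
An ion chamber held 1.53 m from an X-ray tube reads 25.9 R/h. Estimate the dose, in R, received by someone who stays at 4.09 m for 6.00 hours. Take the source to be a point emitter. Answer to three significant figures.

21.7 R

Intensity scales as (d₁/d₂)², so rate at 4.09 m:
25.9 × (1.53/4.09)² = 25.9 × 0.1399 = 3.623 R/h.
Dose = rate × time = 3.623 R/h × 6.000 h = 21.74 R.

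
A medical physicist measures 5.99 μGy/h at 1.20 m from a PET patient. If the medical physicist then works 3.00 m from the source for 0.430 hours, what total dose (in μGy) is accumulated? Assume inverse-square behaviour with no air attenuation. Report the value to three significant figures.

Since intensity falls as 1/r², rate at 3.00 m:
5.99 × (1.20/3.00)² = 5.99 × 0.1600 = 0.9584 μGy/h.
Dose = rate × time = 0.9584 μGy/h × 0.4300 h = 0.4121 μGy.

0.412 μGy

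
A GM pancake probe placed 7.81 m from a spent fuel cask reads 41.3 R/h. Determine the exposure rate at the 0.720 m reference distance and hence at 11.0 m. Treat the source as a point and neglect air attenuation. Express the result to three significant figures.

Using I₁d₁² = I₂d₂²,
At 0.720 m: 41.3 × (7.81/0.720)² = 41.3 × 117.7 = 4861 R/h
At 11.0 m: (0.720/11.0)² = 0.004284, so 4861 × 0.004284 = 20.82 R/h.

4860 R/h; 20.8 R/h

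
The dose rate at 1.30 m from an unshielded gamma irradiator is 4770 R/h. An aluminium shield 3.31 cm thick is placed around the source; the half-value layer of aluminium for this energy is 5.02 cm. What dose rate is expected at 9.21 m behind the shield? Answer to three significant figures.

Distance alone: 4770 × (1.30/9.21)² = 4770 × 0.01992 = 95.02 R/h.
Shield: 3.31/5.02 = 0.6594 half-value layers → attenuation 2^(−0.6594) = 0.6331.
Combined: 95.02 × 0.6331 = 60.16 R/h.

60.2 R/h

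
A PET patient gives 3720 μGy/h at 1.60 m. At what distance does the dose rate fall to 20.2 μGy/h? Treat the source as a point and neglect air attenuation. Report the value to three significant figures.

21.7 m

Intensity scales as (d₁/d₂)², so d₂ = d₁·√(I₁/I₂).
I₁/I₂ = 3720/20.2 = 184.2, so d₂ = 1.60 × √184.2 = 21.72 m.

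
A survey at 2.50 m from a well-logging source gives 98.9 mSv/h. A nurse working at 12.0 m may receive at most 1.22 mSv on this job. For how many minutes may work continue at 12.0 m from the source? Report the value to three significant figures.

17.1 min

Intensity scales as (d₁/d₂)², so rate at 12.0 m:
98.9 × (2.50/12.0)² = 98.9 × 0.04340 = 4.292 mSv/h.
Stay time = 1.22 mSv ÷ 4.292 mSv/h = 0.2842 h = 17.05 min.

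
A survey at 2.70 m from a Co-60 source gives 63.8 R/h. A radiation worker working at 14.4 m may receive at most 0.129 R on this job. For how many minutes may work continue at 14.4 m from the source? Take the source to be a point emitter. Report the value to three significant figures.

3.45 min

Intensity scales as (d₁/d₂)², so rate at 14.4 m:
63.8 × (2.70/14.4)² = 63.8 × 0.03516 = 2.243 R/h.
Stay time = 0.129 R ÷ 2.243 R/h = 0.05751 h = 3.451 min.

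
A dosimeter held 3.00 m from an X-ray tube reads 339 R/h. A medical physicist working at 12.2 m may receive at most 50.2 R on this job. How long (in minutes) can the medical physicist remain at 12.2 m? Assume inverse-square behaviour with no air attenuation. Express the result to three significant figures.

Using I₁d₁² = I₂d₂², rate at 12.2 m:
339 × (3.00/12.2)² = 339 × 0.06047 = 20.50 R/h.
Stay time = 50.2 R ÷ 20.50 R/h = 2.449 h = 146.9 min.

147 min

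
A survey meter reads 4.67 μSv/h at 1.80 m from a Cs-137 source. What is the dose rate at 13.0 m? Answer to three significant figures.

0.0895 μSv/h

Intensity scales as (d₁/d₂)², so the rate at 13.0 m is
4.67 × (1.80/13.0)² = 4.67 × 0.01917 = 0.08952 μSv/h.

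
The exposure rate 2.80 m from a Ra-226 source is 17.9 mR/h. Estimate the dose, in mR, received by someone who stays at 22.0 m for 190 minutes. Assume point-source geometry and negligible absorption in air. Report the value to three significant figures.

0.918 mR

Using I₁d₁² = I₂d₂², rate at 22.0 m:
(2.80/22.0)² = 0.01620, so 17.9 × 0.01620 = 0.2900 mR/h.
Dose = rate × time = 0.2900 mR/h × 3.167 h = 0.9184 mR.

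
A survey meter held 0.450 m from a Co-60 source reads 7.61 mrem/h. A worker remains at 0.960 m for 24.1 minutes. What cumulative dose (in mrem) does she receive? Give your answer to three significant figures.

Using I₁d₁² = I₂d₂², rate at 0.960 m:
7.61 × (0.450/0.960)² = 7.61 × 0.2197 = 1.672 mrem/h.
Dose = rate × time = 1.672 mrem/h × 0.4017 h = 0.6716 mrem.

0.672 mrem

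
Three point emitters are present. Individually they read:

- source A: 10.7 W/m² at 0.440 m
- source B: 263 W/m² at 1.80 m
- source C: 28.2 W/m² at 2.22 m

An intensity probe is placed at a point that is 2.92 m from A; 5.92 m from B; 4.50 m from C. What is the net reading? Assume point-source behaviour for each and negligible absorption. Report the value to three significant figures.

31.4 W/m²

By superposition, sum each source's inverse-square contribution:
A: 10.7 × (0.440/2.92)² = 0.2430 W/m²
B: 263 × (1.80/5.92)² = 24.31 W/m²
C: 28.2 × (2.22/4.50)² = 6.863 W/m²
Total = 0.2430 + 24.31 + 6.863 = 31.42 W/m².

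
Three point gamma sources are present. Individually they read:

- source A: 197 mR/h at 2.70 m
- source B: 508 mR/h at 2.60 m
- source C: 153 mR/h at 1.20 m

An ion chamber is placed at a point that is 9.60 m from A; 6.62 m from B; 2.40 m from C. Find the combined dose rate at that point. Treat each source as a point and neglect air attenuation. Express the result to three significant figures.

132 mR/h

Each source contributes Iᵢ·(dᵢ/rᵢ)²; contributions add.
A: 197 × (2.70/9.60)² = 15.58 mR/h
B: 508 × (2.60/6.62)² = 78.36 mR/h
C: 153 × (1.20/2.40)² = 38.25 mR/h
Total = 15.58 + 78.36 + 38.25 = 132.2 mR/h.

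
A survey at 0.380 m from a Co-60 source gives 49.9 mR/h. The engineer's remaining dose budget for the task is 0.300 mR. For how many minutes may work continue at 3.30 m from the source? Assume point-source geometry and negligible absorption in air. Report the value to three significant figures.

27.2 min

Applying the 1/r² law, rate at 3.30 m:
49.9 × (0.380/3.30)² = 49.9 × 0.01326 = 0.6617 mR/h.
Stay time = 0.300 mR ÷ 0.6617 mR/h = 0.4534 h = 27.20 min.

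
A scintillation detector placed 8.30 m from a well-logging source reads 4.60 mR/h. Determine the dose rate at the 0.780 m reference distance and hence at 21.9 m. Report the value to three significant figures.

521 mR/h; 0.661 mR/h

Since intensity falls as 1/r²,
At 0.780 m: 4.60 × (8.30/0.780)² = 4.60 × 113.2 = 520.7 mR/h
At 21.9 m: (0.780/21.9)² = 0.001269, so 520.7 × 0.001269 = 0.6608 mR/h.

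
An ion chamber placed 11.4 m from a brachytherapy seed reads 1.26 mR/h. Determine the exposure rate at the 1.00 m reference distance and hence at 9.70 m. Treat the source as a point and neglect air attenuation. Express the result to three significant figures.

By the inverse-square law,
At 1.00 m: (11.4/1.00)² = 130.0, so 1.26 × 130.0 = 163.8 mR/h
At 9.70 m: 163.8 × (1.00/9.70)² = 163.8 × 0.01063 = 1.741 mR/h.

164 mR/h; 1.74 mR/h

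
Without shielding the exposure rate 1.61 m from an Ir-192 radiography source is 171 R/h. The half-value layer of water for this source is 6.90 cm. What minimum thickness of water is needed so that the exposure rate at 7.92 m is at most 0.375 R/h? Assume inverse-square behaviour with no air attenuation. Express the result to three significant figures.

29.2 cm

At 7.92 m, distance alone gives 171 × (1.61/7.92)² = 171 × 0.04132 = 7.066 R/h.
Further attenuation needed: 7.066/0.375 = 18.84.
n = log₂(18.84) = 4.236 half-value layers.
Thickness = 4.236 × 6.90 cm = 29.23 cm.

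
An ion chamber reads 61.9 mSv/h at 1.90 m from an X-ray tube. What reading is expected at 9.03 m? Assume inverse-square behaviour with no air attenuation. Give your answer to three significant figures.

2.74 mSv/h

Intensity scales as (d₁/d₂)², so the rate at 9.03 m is
(1.90/9.03)² = 0.04427, so 61.9 × 0.04427 = 2.740 mSv/h.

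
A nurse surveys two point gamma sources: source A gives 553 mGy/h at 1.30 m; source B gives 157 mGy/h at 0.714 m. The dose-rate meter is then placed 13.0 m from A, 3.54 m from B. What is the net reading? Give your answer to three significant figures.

11.9 mGy/h

Each source contributes Iᵢ·(dᵢ/rᵢ)²; contributions add.
A: 553 × (1.30/13.0)² = 5.530 mGy/h
B: 157 × (0.714/3.54)² = 6.387 mGy/h
Total = 5.530 + 6.387 = 11.92 mGy/h.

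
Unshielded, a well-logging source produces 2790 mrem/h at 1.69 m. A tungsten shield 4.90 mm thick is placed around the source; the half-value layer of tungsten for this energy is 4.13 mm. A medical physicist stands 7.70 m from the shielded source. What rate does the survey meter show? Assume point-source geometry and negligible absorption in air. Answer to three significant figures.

59.1 mrem/h

Distance alone: (1.69/7.70)² = 0.04817, so 2790 × 0.04817 = 134.4 mrem/h.
Shield: 4.90/4.13 = 1.186 half-value layers → attenuation 2^(−1.186) = 0.4395.
Combined: 134.4 × 0.4395 = 59.07 mrem/h.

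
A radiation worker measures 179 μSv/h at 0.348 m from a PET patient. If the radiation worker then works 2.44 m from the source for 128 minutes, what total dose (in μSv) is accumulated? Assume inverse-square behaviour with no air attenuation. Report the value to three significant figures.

7.77 μSv

Since intensity falls as 1/r², rate at 2.44 m:
(0.348/2.44)² = 0.02034, so 179 × 0.02034 = 3.641 μSv/h.
Dose = rate × time = 3.641 μSv/h × 2.133 h = 7.766 μSv.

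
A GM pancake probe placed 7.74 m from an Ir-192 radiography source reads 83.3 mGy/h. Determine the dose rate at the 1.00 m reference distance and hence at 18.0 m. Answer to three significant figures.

Using I₁d₁² = I₂d₂²,
At 1.00 m: (7.74/1.00)² = 59.91, so 83.3 × 59.91 = 4991 mGy/h
At 18.0 m: 4991 × (1.00/18.0)² = 4991 × 0.003086 = 15.40 mGy/h.

4990 mGy/h; 15.4 mGy/h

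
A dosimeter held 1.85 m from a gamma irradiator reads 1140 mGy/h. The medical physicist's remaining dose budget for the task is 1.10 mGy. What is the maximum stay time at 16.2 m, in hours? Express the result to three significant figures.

By the inverse-square law, rate at 16.2 m:
(1.85/16.2)² = 0.01304, so 1140 × 0.01304 = 14.87 mGy/h.
Stay time = 1.10 mGy ÷ 14.87 mGy/h = 0.07397 h.

0.0740 h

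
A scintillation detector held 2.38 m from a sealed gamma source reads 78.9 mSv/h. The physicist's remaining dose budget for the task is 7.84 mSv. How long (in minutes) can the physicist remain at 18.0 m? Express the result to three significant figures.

341 min

Intensity scales as (d₁/d₂)², so rate at 18.0 m:
(2.38/18.0)² = 0.01748, so 78.9 × 0.01748 = 1.379 mSv/h.
Stay time = 7.84 mSv ÷ 1.379 mSv/h = 5.685 h = 341.1 min.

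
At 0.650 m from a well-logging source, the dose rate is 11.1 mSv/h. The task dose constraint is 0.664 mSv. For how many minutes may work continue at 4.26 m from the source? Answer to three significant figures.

Since intensity falls as 1/r², rate at 4.26 m:
(0.650/4.26)² = 0.02328, so 11.1 × 0.02328 = 0.2584 mSv/h.
Stay time = 0.664 mSv ÷ 0.2584 mSv/h = 2.570 h = 154.2 min.

154 min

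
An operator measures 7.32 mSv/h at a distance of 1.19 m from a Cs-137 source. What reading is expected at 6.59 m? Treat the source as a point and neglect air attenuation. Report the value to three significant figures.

Intensity scales as (d₁/d₂)², so the rate at 6.59 m is
(1.19/6.59)² = 0.03261, so 7.32 × 0.03261 = 0.2387 mSv/h.

0.239 mSv/h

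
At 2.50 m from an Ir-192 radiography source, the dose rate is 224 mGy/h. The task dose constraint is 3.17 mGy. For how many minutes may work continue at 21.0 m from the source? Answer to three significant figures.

Applying the 1/r² law, rate at 21.0 m:
(2.50/21.0)² = 0.01417, so 224 × 0.01417 = 3.174 mGy/h.
Stay time = 3.17 mGy ÷ 3.174 mGy/h = 0.9987 h = 59.92 min.

59.9 min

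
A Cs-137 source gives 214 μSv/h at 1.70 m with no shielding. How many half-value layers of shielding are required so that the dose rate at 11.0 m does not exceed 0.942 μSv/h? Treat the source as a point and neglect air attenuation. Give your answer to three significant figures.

At 11.0 m, distance alone gives 214 × (1.70/11.0)² = 214 × 0.02388 = 5.110 μSv/h.
Further attenuation needed: 5.110/0.942 = 5.425.
n = log₂(5.425) = 2.440 half-value layers.

2.44 half-value layers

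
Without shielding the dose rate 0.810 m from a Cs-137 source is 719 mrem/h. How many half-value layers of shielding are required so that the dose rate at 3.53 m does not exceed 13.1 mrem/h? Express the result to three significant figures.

At 3.53 m, distance alone gives (0.810/3.53)² = 0.05265, so 719 × 0.05265 = 37.86 mrem/h.
Further attenuation needed: 37.86/13.1 = 2.890.
n = log₂(2.890) = 1.531 half-value layers.

1.53 half-value layers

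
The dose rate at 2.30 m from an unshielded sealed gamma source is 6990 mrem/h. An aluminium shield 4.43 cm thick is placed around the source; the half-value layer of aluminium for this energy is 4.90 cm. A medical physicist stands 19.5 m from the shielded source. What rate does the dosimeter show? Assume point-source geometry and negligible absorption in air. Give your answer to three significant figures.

Distance alone: 6990 × (2.30/19.5)² = 6990 × 0.01391 = 97.23 mrem/h.
Shield: 4.43/4.90 = 0.9041 half-value layers → attenuation 2^(−0.9041) = 0.5344.
Combined: 97.23 × 0.5344 = 51.96 mrem/h.

52.0 mrem/h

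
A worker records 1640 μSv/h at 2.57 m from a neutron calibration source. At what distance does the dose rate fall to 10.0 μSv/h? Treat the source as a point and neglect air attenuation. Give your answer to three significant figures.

Intensity scales as (d₁/d₂)², so d₂ = d₁·√(I₁/I₂).
I₁/I₂ = 1640/10.0 = 164.0, so d₂ = 2.57 × √164.0 = 32.91 m.

32.9 m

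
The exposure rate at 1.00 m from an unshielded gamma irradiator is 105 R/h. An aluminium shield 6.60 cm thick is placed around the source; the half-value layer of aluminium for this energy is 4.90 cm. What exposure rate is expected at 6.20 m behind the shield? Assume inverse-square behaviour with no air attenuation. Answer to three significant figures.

1.07 R/h

Distance alone: (1.00/6.20)² = 0.02601, so 105 × 0.02601 = 2.731 R/h.
Shield: 6.60/4.90 = 1.347 half-value layers → attenuation 2^(−1.347) = 0.3931.
Combined: 2.731 × 0.3931 = 1.074 R/h.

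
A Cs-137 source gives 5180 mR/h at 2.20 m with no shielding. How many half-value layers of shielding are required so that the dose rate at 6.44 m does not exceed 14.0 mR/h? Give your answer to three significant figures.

At 6.44 m, distance alone gives 5180 × (2.20/6.44)² = 5180 × 0.1167 = 604.5 mR/h.
Further attenuation needed: 604.5/14.0 = 43.18.
n = log₂(43.18) = 5.432 half-value layers.

5.43 half-value layers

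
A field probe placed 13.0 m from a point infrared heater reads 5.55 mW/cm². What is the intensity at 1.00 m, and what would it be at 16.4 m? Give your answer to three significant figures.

938 mW/cm²; 3.49 mW/cm²

By the inverse-square law,
At 1.00 m: 5.55 × (13.0/1.00)² = 5.55 × 169.0 = 937.9 mW/cm²
At 16.4 m: 937.9 × (1.00/16.4)² = 937.9 × 0.003718 = 3.487 mW/cm².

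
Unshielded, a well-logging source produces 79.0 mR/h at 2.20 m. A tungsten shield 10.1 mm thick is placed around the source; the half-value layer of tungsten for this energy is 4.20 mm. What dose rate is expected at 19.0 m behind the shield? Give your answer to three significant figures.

0.200 mR/h

Distance alone: (2.20/19.0)² = 0.01341, so 79.0 × 0.01341 = 1.059 mR/h.
Shield: 10.1/4.20 = 2.405 half-value layers → attenuation 2^(−2.405) = 0.1888.
Combined: 1.059 × 0.1888 = 0.1999 mR/h.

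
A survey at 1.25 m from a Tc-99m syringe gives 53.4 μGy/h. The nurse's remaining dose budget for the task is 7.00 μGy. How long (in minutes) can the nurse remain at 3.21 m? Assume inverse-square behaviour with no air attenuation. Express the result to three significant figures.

51.9 min

Using I₁d₁² = I₂d₂², rate at 3.21 m:
53.4 × (1.25/3.21)² = 53.4 × 0.1516 = 8.095 μGy/h.
Stay time = 7.00 μGy ÷ 8.095 μGy/h = 0.8647 h = 51.88 min.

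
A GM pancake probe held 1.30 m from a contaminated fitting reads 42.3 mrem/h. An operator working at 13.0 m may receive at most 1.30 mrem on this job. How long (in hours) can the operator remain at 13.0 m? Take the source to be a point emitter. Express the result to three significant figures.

3.07 h

Applying the 1/r² law, rate at 13.0 m:
42.3 × (1.30/13.0)² = 42.3 × 0.01000 = 0.4230 mrem/h.
Stay time = 1.30 mrem ÷ 0.4230 mrem/h = 3.073 h.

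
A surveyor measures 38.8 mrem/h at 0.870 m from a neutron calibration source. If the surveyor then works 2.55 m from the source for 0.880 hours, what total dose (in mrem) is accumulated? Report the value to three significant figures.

3.97 mrem

By the inverse-square law, rate at 2.55 m:
38.8 × (0.870/2.55)² = 38.8 × 0.1164 = 4.516 mrem/h.
Dose = rate × time = 4.516 mrem/h × 0.8800 h = 3.974 mrem.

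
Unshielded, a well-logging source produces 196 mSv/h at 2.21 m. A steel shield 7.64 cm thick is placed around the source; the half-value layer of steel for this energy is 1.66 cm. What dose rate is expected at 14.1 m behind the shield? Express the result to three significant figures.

0.198 mSv/h

Distance alone: (2.21/14.1)² = 0.02457, so 196 × 0.02457 = 4.816 mSv/h.
Shield: 7.64/1.66 = 4.602 half-value layers → attenuation 2^(−4.602) = 0.04118.
Combined: 4.816 × 0.04118 = 0.1983 mSv/h.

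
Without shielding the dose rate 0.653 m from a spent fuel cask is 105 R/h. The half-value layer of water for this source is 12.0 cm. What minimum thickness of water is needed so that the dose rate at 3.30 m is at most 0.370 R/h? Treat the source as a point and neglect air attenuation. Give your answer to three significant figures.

41.7 cm

At 3.30 m, distance alone gives 105 × (0.653/3.30)² = 105 × 0.03916 = 4.112 R/h.
Further attenuation needed: 4.112/0.370 = 11.11.
n = log₂(11.11) = 3.474 half-value layers.
Thickness = 3.474 × 12.0 cm = 41.69 cm.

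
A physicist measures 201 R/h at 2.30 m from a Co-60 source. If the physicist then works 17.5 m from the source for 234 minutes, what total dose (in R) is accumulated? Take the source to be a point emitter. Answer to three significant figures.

By the inverse-square law, rate at 17.5 m:
(2.30/17.5)² = 0.01727, so 201 × 0.01727 = 3.471 R/h.
Dose = rate × time = 3.471 R/h × 3.900 h = 13.54 R.

13.5 R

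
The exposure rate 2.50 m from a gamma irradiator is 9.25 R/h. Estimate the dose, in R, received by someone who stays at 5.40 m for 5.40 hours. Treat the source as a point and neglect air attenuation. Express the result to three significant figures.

Since intensity falls as 1/r², rate at 5.40 m:
(2.50/5.40)² = 0.2143, so 9.25 × 0.2143 = 1.982 R/h.
Dose = rate × time = 1.982 R/h × 5.400 h = 10.70 R.

10.7 R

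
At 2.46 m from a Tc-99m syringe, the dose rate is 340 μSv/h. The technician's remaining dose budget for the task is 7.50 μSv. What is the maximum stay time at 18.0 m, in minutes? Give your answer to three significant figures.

70.9 min

Intensity scales as (d₁/d₂)², so rate at 18.0 m:
(2.46/18.0)² = 0.01868, so 340 × 0.01868 = 6.351 μSv/h.
Stay time = 7.50 μSv ÷ 6.351 μSv/h = 1.181 h = 70.86 min.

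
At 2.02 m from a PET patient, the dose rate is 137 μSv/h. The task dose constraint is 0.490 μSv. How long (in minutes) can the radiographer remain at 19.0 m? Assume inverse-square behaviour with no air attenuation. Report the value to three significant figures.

19.0 min

Since intensity falls as 1/r², rate at 19.0 m:
(2.02/19.0)² = 0.01130, so 137 × 0.01130 = 1.548 μSv/h.
Stay time = 0.490 μSv ÷ 1.548 μSv/h = 0.3165 h = 18.99 min.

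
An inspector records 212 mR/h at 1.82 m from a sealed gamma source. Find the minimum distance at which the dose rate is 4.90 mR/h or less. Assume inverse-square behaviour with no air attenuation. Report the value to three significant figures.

12.0 m

Since intensity falls as 1/r², d₂ = d₁·√(I₁/I₂).
I₁/I₂ = 212/4.90 = 43.27, so d₂ = 1.82 × √43.27 = 11.97 m.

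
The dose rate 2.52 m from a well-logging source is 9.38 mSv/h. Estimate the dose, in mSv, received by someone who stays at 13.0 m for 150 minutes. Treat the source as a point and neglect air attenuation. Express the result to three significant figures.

Since intensity falls as 1/r², rate at 13.0 m:
9.38 × (2.52/13.0)² = 9.38 × 0.03758 = 0.3525 mSv/h.
Dose = rate × time = 0.3525 mSv/h × 2.500 h = 0.8812 mSv.

0.881 mSv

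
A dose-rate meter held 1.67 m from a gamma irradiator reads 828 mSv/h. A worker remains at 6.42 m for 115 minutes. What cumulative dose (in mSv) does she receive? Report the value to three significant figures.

107 mSv

Intensity scales as (d₁/d₂)², so rate at 6.42 m:
(1.67/6.42)² = 0.06766, so 828 × 0.06766 = 56.02 mSv/h.
Dose = rate × time = 56.02 mSv/h × 1.917 h = 107.4 mSv.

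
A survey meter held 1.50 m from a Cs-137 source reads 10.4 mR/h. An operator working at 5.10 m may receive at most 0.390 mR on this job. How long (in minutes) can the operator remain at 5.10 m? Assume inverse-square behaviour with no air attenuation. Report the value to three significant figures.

26.0 min

Using I₁d₁² = I₂d₂², rate at 5.10 m:
(1.50/5.10)² = 0.08651, so 10.4 × 0.08651 = 0.8997 mR/h.
Stay time = 0.390 mR ÷ 0.8997 mR/h = 0.4335 h = 26.01 min.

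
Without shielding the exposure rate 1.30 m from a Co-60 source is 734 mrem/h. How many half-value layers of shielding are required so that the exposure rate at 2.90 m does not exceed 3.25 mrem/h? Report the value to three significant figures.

At 2.90 m, distance alone gives 734 × (1.30/2.90)² = 734 × 0.2010 = 147.5 mrem/h.
Further attenuation needed: 147.5/3.25 = 45.38.
n = log₂(45.38) = 5.504 half-value layers.

5.50 half-value layers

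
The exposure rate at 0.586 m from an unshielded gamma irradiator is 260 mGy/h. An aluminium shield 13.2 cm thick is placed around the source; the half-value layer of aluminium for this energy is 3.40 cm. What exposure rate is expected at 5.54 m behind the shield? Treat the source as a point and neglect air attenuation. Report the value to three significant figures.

0.197 mGy/h

Distance alone: (0.586/5.54)² = 0.01119, so 260 × 0.01119 = 2.909 mGy/h.
Shield: 13.2/3.40 = 3.882 half-value layers → attenuation 2^(−3.882) = 0.06783.
Combined: 2.909 × 0.06783 = 0.1973 mGy/h.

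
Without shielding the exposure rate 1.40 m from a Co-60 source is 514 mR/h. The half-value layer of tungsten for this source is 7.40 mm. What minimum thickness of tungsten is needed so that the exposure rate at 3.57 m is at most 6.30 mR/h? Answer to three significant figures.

27.0 mm

At 3.57 m, distance alone gives (1.40/3.57)² = 0.1538, so 514 × 0.1538 = 79.05 mR/h.
Further attenuation needed: 79.05/6.30 = 12.55.
n = log₂(12.55) = 3.650 half-value layers.
Thickness = 3.650 × 7.40 mm = 27.01 mm.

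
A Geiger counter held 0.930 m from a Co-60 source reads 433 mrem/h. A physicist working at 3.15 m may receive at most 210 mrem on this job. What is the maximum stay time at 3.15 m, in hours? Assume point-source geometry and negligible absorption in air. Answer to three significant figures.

Using I₁d₁² = I₂d₂², rate at 3.15 m:
(0.930/3.15)² = 0.08717, so 433 × 0.08717 = 37.74 mrem/h.
Stay time = 210 mrem ÷ 37.74 mrem/h = 5.564 h.

5.56 h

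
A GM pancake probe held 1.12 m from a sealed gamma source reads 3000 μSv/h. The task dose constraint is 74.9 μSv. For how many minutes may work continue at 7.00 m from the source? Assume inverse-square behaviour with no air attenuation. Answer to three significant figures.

By the inverse-square law, rate at 7.00 m:
3000 × (1.12/7.00)² = 3000 × 0.02560 = 76.80 μSv/h.
Stay time = 74.9 μSv ÷ 76.80 μSv/h = 0.9753 h = 58.52 min.

58.5 min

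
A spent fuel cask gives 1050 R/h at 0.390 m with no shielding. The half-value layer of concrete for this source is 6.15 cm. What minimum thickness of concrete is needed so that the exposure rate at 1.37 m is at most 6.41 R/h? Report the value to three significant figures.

22.9 cm

At 1.37 m, distance alone gives (0.390/1.37)² = 0.08104, so 1050 × 0.08104 = 85.09 R/h.
Further attenuation needed: 85.09/6.41 = 13.27.
n = log₂(13.27) = 3.730 half-value layers.
Thickness = 3.730 × 6.15 cm = 22.94 cm.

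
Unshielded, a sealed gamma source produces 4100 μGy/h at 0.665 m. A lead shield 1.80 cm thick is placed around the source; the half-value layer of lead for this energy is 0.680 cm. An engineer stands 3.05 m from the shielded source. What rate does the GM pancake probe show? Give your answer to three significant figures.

31.1 μGy/h

Distance alone: (0.665/3.05)² = 0.04754, so 4100 × 0.04754 = 194.9 μGy/h.
Shield: 1.80/0.680 = 2.647 half-value layers → attenuation 2^(−2.647) = 0.1597.
Combined: 194.9 × 0.1597 = 31.13 μGy/h.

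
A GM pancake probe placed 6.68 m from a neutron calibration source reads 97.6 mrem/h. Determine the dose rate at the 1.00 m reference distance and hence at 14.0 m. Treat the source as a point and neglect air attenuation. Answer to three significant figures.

4360 mrem/h; 22.2 mrem/h

Applying the 1/r² law,
At 1.00 m: 97.6 × (6.68/1.00)² = 97.6 × 44.62 = 4355 mrem/h
At 14.0 m: (1.00/14.0)² = 0.005102, so 4355 × 0.005102 = 22.22 mrem/h.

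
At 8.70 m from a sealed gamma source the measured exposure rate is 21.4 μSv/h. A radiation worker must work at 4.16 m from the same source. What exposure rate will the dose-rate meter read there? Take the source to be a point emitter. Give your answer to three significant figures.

93.6 μSv/h

Applying the 1/r² law, scaling from 8.70 m to 4.16 m:
21.4 × (8.70/4.16)² = 21.4 × 4.374 = 93.60 μSv/h.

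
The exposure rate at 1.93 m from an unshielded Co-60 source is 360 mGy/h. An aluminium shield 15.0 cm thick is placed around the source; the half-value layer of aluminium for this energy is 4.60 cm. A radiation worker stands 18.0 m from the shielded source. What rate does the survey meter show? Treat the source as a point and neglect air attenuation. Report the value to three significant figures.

0.432 mGy/h

Distance alone: (1.93/18.0)² = 0.01150, so 360 × 0.01150 = 4.140 mGy/h.
Shield: 15.0/4.60 = 3.261 half-value layers → attenuation 2^(−3.261) = 0.1043.
Combined: 4.140 × 0.1043 = 0.4318 mGy/h.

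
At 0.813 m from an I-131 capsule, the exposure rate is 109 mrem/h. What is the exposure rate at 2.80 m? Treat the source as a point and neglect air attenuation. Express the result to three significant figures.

9.19 mrem/h

Since intensity falls as 1/r², the rate at 2.80 m is
109 × (0.813/2.80)² = 109 × 0.08431 = 9.190 mrem/h.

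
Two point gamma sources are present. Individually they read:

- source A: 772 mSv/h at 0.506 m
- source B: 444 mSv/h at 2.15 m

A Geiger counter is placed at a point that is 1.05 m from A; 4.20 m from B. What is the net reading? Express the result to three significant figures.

Each source contributes Iᵢ·(dᵢ/rᵢ)²; contributions add.
A: 772 × (0.506/1.05)² = 179.3 mSv/h
B: 444 × (2.15/4.20)² = 116.3 mSv/h
Total = 179.3 + 116.3 = 295.6 mSv/h.

296 mSv/h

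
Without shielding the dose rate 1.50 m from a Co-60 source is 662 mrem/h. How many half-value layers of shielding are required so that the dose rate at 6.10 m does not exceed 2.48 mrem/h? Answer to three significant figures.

At 6.10 m, distance alone gives 662 × (1.50/6.10)² = 662 × 0.06047 = 40.03 mrem/h.
Further attenuation needed: 40.03/2.48 = 16.14.
n = log₂(16.14) = 4.013 half-value layers.

4.01 half-value layers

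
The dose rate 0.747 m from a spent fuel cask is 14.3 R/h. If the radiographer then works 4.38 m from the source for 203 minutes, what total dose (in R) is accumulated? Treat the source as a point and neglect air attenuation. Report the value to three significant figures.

1.41 R

Intensity scales as (d₁/d₂)², so rate at 4.38 m:
14.3 × (0.747/4.38)² = 14.3 × 0.02909 = 0.4160 R/h.
Dose = rate × time = 0.4160 R/h × 3.383 h = 1.407 R.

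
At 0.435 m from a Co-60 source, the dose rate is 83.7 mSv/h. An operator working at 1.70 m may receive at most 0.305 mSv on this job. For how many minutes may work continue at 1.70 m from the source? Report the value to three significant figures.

Applying the 1/r² law, rate at 1.70 m:
83.7 × (0.435/1.70)² = 83.7 × 0.06548 = 5.481 mSv/h.
Stay time = 0.305 mSv ÷ 5.481 mSv/h = 0.05565 h = 3.339 min.

3.34 min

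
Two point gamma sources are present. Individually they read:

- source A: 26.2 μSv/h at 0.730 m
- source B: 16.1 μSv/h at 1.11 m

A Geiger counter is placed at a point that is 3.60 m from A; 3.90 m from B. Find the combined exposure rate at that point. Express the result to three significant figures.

2.38 μSv/h

By superposition, sum each source's inverse-square contribution:
A: 26.2 × (0.730/3.60)² = 1.077 μSv/h
B: 16.1 × (1.11/3.90)² = 1.304 μSv/h
Total = 1.077 + 1.304 = 2.381 μSv/h.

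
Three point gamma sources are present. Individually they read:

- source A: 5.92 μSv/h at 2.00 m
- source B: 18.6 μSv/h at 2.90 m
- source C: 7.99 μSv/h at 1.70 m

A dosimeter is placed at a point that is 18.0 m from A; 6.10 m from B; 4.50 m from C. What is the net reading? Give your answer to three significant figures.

5.42 μSv/h

By superposition, sum each source's inverse-square contribution:
A: 5.92 × (2.00/18.0)² = 0.07309 μSv/h
B: 18.6 × (2.90/6.10)² = 4.204 μSv/h
C: 7.99 × (1.70/4.50)² = 1.140 μSv/h
Total = 0.07309 + 4.204 + 1.140 = 5.417 μSv/h.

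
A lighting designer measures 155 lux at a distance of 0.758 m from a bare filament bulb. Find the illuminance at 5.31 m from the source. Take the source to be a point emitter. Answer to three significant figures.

By the inverse-square law, the rate at 5.31 m is
(0.758/5.31)² = 0.02038, so 155 × 0.02038 = 3.159 lux.

3.16 lux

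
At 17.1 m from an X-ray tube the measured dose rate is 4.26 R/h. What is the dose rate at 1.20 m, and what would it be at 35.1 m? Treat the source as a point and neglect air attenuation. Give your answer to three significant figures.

865 R/h; 1.01 R/h

Applying the 1/r² law,
At 1.20 m: (17.1/1.20)² = 203.1, so 4.26 × 203.1 = 865.2 R/h
At 35.1 m: 865.2 × (1.20/35.1)² = 865.2 × 0.001169 = 1.011 R/h.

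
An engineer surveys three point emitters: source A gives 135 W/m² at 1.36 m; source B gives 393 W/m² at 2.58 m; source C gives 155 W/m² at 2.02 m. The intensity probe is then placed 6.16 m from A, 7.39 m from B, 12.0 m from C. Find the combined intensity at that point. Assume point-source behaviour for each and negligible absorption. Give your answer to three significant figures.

58.9 W/m²

By superposition, sum each source's inverse-square contribution:
A: 135 × (1.36/6.16)² = 6.580 W/m²
B: 393 × (2.58/7.39)² = 47.90 W/m²
C: 155 × (2.02/12.0)² = 4.392 W/m²
Total = 6.580 + 47.90 + 4.392 = 58.87 W/m².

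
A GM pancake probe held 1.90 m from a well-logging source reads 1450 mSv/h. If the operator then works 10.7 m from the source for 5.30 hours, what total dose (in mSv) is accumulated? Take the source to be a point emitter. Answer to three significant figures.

Intensity scales as (d₁/d₂)², so rate at 10.7 m:
1450 × (1.90/10.7)² = 1450 × 0.03153 = 45.72 mSv/h.
Dose = rate × time = 45.72 mSv/h × 5.300 h = 242.3 mSv.

242 mSv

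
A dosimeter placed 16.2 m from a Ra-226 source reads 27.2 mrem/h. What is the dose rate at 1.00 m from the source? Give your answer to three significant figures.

Using I₁d₁² = I₂d₂², scaling from 16.2 m to 1.00 m:
27.2 × (16.2/1.00)² = 27.2 × 262.4 = 7137 mrem/h.

7140 mrem/h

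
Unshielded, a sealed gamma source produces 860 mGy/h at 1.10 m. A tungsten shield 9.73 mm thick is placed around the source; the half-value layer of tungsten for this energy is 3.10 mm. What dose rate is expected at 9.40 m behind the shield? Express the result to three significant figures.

Distance alone: (1.10/9.40)² = 0.01369, so 860 × 0.01369 = 11.77 mGy/h.
Shield: 9.73/3.10 = 3.139 half-value layers → attenuation 2^(−3.139) = 0.1135.
Combined: 11.77 × 0.1135 = 1.336 mGy/h.

1.34 mGy/h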